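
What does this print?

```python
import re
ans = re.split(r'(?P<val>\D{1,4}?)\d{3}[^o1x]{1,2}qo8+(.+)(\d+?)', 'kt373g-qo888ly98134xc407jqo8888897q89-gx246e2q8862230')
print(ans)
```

This matches 1 to 4 of a non-digit (lazy) (captured as 'val'); then exactly 3 of a digit; then 1 to 2 of any character except [o1x], then the literal 'qo', then one or more of a literal '8'; then one or more of any character (captured); then one or more of a digit (lazy) (captured).
With a capturing group present, the delimiter's captured portion is kept in the result list.

['', 'kt', 'ly98134xc407jqo8888897q89-gx246e2q886223', '0', '']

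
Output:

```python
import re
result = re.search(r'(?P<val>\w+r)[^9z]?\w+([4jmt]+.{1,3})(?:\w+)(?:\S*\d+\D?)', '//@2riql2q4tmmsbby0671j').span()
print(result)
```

(3, 23)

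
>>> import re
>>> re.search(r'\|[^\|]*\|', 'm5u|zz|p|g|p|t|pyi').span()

(3, 7)

The match spans [3:7] → '|zz|'.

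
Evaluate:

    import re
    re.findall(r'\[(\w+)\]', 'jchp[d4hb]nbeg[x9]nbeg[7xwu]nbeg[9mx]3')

Scanning left to right: at [4:10] match '[d4hb]', group 1 = 'd4hb'; at [14:18] match '[x9]', group 1 = 'x9'; at [22:28] match '[7xwu]', group 1 = '7xwu'; at [32:37] match '[9mx]', group 1 = '9mx'.
`findall` collects group 1 from each match (4 total).

['d4hb', 'x9', '7xwu', '9mx']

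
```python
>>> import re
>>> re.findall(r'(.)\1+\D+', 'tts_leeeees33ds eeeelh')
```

['t', '3']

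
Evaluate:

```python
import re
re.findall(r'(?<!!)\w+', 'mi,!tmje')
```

The negative lookahead/lookbehind blocks any match where the forbidden context is present.
Scanning left to right: at [0:2] → 'mi'; at [5:8] → 'mje'.
No capturing groups, so `findall` returns the 2 full match strings.

['mi', 'mje']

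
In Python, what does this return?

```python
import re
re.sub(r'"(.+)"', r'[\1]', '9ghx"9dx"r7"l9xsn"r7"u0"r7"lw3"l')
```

'9ghx[9dx"r7"l9xsn"r7"u0"r7"lw3]l'

Each match is replaced using the text its own group 1 captured.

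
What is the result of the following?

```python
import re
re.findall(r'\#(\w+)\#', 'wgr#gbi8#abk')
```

One capturing group, so `findall` returns just the captured substring from the one match — 1 in all.

['gbi8']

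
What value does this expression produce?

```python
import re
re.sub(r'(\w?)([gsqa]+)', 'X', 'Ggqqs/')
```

'X/'

Each match is replaced by 'X'.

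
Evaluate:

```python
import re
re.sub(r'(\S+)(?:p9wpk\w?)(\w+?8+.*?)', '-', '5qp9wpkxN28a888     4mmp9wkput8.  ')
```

'-a888     4mmp9wkput8.  '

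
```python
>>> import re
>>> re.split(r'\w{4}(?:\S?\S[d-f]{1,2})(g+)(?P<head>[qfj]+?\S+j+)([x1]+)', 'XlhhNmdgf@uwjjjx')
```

This matches exactly 4 of a word character; then optionally a non-whitespace character, then a non-whitespace character, then 1 to 2 of a character in [d-f] (non-capturing group); then one or more of a literal 'g' (captured); then one or more of one of [qfj] (lazy), then one or more of a non-whitespace character, then one or more of a literal 'j' (captured as 'head'); then one or more of one of [x1] (captured).
Matches to split on: at [0:16] → 'XlhhNmdgf@uwjjjx'.
With a capturing group present, the delimiter's captured portion is kept in the result list.

['', 'g', 'f@uwjjj', 'x', '']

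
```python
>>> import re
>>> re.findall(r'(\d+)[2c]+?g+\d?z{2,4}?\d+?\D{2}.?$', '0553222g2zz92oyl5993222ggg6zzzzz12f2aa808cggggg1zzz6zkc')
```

['808']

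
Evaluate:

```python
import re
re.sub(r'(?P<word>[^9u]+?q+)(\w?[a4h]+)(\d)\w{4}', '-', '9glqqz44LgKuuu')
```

'9-uu'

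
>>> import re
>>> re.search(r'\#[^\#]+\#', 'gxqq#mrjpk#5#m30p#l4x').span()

(4, 11)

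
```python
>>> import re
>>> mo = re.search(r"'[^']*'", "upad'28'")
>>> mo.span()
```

The match spans [4:8] → "'28'".

(4, 8)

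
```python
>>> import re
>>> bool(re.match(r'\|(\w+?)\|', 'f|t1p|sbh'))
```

`re.match` won't scan ahead — the pattern has to work from the very first character.
Here the string doesn't start with a match, so the call returns None, and `bool(None)` is False.

False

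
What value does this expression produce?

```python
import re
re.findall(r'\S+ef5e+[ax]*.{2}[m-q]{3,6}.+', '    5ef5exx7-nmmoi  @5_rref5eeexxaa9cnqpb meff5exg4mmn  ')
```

['5ef5exx7-nmmoi  @5_rref5eeexxaa9cnqpb meff5exg4mmn  ']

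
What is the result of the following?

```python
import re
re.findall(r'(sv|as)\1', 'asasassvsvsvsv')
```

['as', 'sv', 'sv']

`\1` has to match the exact text group 1 already captured.
Because there's exactly one group, `findall` drops the full match and keeps group 1 from each hit.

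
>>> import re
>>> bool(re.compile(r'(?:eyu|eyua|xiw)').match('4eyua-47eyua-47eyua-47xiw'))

False

With `match`, the pattern is implicitly anchored at the beginning.
Here the string doesn't start with a match, so the call returns None, and `bool(None)` is False.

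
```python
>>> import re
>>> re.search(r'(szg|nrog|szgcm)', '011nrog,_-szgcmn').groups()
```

('nrog',)

`re.search` tries every starting position until one works.
The match spans [3:7] → 'nrog'.
Captured: group 1 = 'nrog'.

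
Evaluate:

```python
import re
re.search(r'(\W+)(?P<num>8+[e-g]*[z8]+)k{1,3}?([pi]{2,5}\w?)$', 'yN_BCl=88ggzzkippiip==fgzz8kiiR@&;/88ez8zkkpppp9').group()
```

The pattern matches one or more of a non-word character (captured); then one or more of the literal '8', then zero or more of a character in [e-g], then one or more of one of [z8] (captured as 'num'); then 1 to 3 of a literal 'k' (lazy); then 2 to 5 of one of [pi], then optionally a word character (captured); then anchored at the end.
Unlike `match`, `search` isn't anchored — it looks for the pattern anywhere in the string.
The match spans [31:48] → '@&;/88ez8zkkpppp9'.
Captured: group 1 = '@&;/', group 2 = '88ez8z', group 3 = 'pppp9'.

'@&;/88ez8zkkpppp9'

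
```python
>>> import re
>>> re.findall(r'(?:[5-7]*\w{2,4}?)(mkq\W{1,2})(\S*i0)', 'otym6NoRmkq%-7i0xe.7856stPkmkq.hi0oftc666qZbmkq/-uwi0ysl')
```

Pattern: zero or more of a character in [5-7], then 2 to 4 of a word character (lazy) (non-capturing group); then the literal 'mkq', then 1 to 2 of a non-word character (captured); then zero or more of a non-whitespace character, then the literal 'i0' (captured).
Matches: at [4:53] match '6NoRmkq%-7i0xe.7856stPkmkq.hi0oftc666qZbmkq/-uwi0', groups = ('mkq%-', '7i0xe.7856stPkmkq.hi0oftc666qZbmkq/-uwi0').
Multiple groups make `findall` return tuples — one 2-tuple for the one match.

[('mkq%-', '7i0xe.7856stPkmkq.hi0oftc666qZbmkq/-uwi0')]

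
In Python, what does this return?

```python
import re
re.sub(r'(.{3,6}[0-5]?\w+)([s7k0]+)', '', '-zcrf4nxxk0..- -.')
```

This matches 3 to 6 of any character, then optionally a character in [0-5], then one or more of a word character (captured); then one or more of one of [s7k0] (captured).
Matches: at [0:11] → '-zcrf4nxxk0'.
Each match is replaced by ''.

'..- -.'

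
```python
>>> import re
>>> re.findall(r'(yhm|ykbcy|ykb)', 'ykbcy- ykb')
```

['ykbcy', 'ykb']

Branches in `(...|...)` are attempted left-to-right; the first branch that allows the whole pattern to succeed is taken.
One capturing group, so `findall` returns just the captured substring from each match — 2 in all.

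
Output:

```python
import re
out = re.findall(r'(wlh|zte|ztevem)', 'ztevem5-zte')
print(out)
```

['zte', 'zte']

`|` is ordered: at each position the engine commits to the first alternative that works.
One capturing group, so `findall` returns just the captured substring from each match — 2 in all.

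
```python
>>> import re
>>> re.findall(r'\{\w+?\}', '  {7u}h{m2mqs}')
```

Walking the string: at [2:6] → '{7u}'; at [7:14] → '{m2mqs}'.
No capturing groups, so `findall` returns the 2 full match strings.

['{7u}', '{m2mqs}']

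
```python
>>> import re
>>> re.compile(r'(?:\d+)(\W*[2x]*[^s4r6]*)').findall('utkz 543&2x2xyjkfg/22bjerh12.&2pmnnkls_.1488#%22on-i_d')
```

The pattern matches one or more of a digit (non-capturing group); then zero or more of a non-word character, then zero or more of one of [2x], then zero or more of any character except [s4r6] (captured).
One capturing group, so `findall` returns just the captured substring from each match — 3 in all.

['&2x2xyjkfg/22bje', '.&2pmnnkl', '#%22on-i_d']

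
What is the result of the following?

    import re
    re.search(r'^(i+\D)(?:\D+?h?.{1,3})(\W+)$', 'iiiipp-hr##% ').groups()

This matches anchored at the start of the string; then one or more of a literal 'i', then a non-digit (captured); then one or more of a non-digit (lazy), then optionally a literal 'h', then 1 to 3 of any character (non-capturing group); then one or more of a non-word character (captured); then anchored at the end.
Lazy quantifiers expand one character at a time until the remainder of the pattern can match.
`re.search` tries every starting position until one works.
The match spans [0:13] → 'iiiipp-hr##% '.
Captured: group 1 = 'iiiip', group 2 = '##% '.

('iiiip', '##% ')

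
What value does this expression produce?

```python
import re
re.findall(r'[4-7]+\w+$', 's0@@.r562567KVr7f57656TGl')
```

['562567KVr7f57656TGl']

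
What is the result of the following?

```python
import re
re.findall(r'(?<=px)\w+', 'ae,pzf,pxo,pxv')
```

['o', 'v']

Because the assertion is zero-width, the text it checks is not consumed and won't appear in the result.
Walking the string: at [9:10] → 'o'; at [13:14] → 'v'.
Since nothing is captured, `findall` lists the 2 matched substrings directly.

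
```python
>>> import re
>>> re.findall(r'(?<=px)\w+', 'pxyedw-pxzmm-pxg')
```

Because the assertion is zero-width, the text it checks is not consumed and won't appear in the result.
Matches: at [2:6] → 'yedw'; at [9:12] → 'zmm'; at [15:16] → 'g'.
`findall` yields the raw match text (3 of them) because the pattern has no groups.

['yedw', 'zmm', 'g']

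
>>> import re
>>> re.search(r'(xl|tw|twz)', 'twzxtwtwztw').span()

(0, 2)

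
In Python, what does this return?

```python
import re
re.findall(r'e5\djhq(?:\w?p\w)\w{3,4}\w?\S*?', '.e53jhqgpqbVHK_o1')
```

['e53jhqgpqbVHK_']

This matches the literal 'e5', then a digit, then the literal 'jhq'; then optionally a word character, then a literal 'p', then a word character (non-capturing group); then 3 to 4 of a word character, then optionally a word character, then zero or more of a non-whitespace character (lazy).
Since nothing is captured, `findall` lists the 1 matched substring directly.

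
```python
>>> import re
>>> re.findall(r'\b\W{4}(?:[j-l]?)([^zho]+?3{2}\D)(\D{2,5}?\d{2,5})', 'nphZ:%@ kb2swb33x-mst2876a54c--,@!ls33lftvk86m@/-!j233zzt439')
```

Pattern: a word boundary (`\b`, zero-width); then exactly 4 of a non-word character; then optionally a character in [j-l] (non-capturing group); then one or more of any character except [zho] (lazy), then exactly 2 of the literal '3', then a non-digit (captured); then 2 to 5 of a non-digit (lazy), then 2 to 5 of a digit (captured).
Walking the string: at [4:25] match ':%@ kb2swb33x-mst2876', groups = ('b2swb33x', '-mst2876'); at [29:45] match '--,@!ls33lftvk86', groups = ('!ls33l', 'ftvk86'); at [46:60] match '@/-!j233zzt439', groups = ('233z', 'zt439').
With 2 capturing groups, `findall` returns a 2-tuple per match.

[('b2swb33x', '-mst2876'), ('!ls33l', 'ftvk86'), ('233z', 'zt439')]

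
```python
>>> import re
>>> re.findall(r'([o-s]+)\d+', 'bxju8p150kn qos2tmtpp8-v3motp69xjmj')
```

['p', 'qos', 'pp', 'p']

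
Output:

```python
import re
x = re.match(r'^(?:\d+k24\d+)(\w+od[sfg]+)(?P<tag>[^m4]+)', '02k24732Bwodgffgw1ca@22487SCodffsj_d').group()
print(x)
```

02k24732Bwodgffgw1ca@22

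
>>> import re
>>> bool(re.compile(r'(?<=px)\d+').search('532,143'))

False

The `(?=…)`/`(?<=…)` assertion just peeks at neighbouring text; it doesn't advance the match position.
Here the pattern never matches, so the call returns None, and `bool(None)` is False.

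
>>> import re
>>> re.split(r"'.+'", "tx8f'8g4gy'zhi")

['tx8f', 'zhi']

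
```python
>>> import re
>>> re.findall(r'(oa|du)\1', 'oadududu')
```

['du']

A backreference is literal: `\1` must see the identical characters the first group matched.
Walking the string: at [2:6] match 'dudu', group 1 = 'du'.
`findall` collects group 1 from the one match (1 total).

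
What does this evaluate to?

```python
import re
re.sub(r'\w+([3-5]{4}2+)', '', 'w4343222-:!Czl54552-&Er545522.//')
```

This matches one or more of a word character; then exactly 4 of a character in [3-5], then one or more of the literal '2' (captured).
Matches: at [0:8] → 'w4343222'; at [11:19] → 'Czl54552'; at [21:29] → 'Er545522'.
Each match is replaced by ''.

'-:!-&.//'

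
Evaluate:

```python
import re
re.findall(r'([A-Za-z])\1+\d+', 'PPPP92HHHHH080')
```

After group 1 captures some text, `\1` only succeeds where that same text appears again.
Scanning left to right: at [0:6] match 'PPPP92', group 1 = 'P'; at [6:14] match 'HHHHH080', group 1 = 'H'.
With a single group, `findall` returns only what that group captured — 2 items.

['P', 'H']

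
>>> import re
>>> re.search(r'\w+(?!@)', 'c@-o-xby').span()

(3, 4)

`(?!…)`/`(?<!…)` only lets a position through if the neighbouring text does NOT match; no characters are consumed.
`search` walks the string left to right and returns the first match it finds.
The match spans [3:4] → 'o'.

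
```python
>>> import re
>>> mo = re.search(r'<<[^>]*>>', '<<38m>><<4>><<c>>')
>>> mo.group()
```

`re.search` scans for the first position where the pattern succeeds.
The match spans [0:7] → '<<38m>>'.

'<<38m>>'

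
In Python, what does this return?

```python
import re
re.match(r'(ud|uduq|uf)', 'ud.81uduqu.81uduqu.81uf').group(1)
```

'ud'

With `match`, the pattern is implicitly anchored at the beginning.
The match spans [0:2] → 'ud'.
Captured: group 1 = 'ud'.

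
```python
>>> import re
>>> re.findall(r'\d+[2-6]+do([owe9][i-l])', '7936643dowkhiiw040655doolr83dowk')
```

['wk', 'ol', 'wk']

Pattern: one or more of a digit, then one or more of a character in [2-6], then the literal 'do'; then one of [owe9], then a character in [i-l] (captured).
Matches: at [0:11] match '7936643dowk', group 1 = 'wk'; at [15:25] match '040655dool', group 1 = 'ol'; at [26:32] match '83dowk', group 1 = 'wk'.
One capturing group, so `findall` returns just the captured substring from each match — 3 in all.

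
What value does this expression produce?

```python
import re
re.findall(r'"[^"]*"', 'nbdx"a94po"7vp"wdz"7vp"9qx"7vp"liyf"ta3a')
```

['"a94po"', '"wdz"', '"9qx"', '"liyf"']

With no groups in the pattern, `findall` gives back each whole match — 4 here.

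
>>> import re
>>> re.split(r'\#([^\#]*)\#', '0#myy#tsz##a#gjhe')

['0', 'myy', 'tsz', '', 'a#gjhe']

The group in the pattern means `split` returns the separators' captures alongside the pieces.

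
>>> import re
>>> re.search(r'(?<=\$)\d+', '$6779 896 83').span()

(1, 5)

The positive lookaround only admits positions where the adjacent text matches; those characters stay outside the span.
The match spans [1:5] → '6779'.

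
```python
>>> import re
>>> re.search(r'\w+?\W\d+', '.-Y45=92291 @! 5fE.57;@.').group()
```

'Y45=92291'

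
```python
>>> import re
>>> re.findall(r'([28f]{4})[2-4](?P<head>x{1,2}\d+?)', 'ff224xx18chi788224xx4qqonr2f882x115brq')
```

Pattern: exactly 4 of one of [28f] (captured); then a character in [2-4]; then 1 to 2 of the literal 'x', then one or more of a digit (lazy) (captured as 'head').
Matches: at [0:8] match 'ff224xx1', groups = ('ff22', 'xx1'); at [13:21] match '88224xx4', groups = ('8822', 'xx4'); at [26:33] match '2f882x1', groups = ('2f88', 'x1').
`findall` packs the 2 group values into a tuple for every match.

[('ff22', 'xx1'), ('8822', 'xx4'), ('2f88', 'x1')]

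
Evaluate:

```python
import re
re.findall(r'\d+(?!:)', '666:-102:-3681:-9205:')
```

['66', '10', '368', '920']

`(?!…)`/`(?<!…)` only lets a position through if the neighbouring text does NOT match; no characters are consumed.
Matches: at [0:2] → '66'; at [5:7] → '10'; at [10:13] → '368'; at [16:19] → '920'.
`findall` yields the raw match text (4 of them) because the pattern has no groups.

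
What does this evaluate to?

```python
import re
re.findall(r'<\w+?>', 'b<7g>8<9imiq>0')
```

['<7g>', '<9imiq>']

Walking the string: at [1:5] → '<7g>'; at [6:13] → '<9imiq>'.
`findall` yields the raw match text (2 of them) because the pattern has no groups.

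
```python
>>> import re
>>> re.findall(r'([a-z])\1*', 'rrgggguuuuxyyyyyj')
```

['r', 'g', 'u', 'x', 'y', 'j']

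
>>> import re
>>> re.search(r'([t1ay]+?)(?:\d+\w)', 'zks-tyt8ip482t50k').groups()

('tyt',)

This matches one or more of one of [t1ay] (lazy) (captured); then one or more of a digit, then a word character (non-capturing group).
`search` walks the string left to right and returns the first match it finds.
The match spans [4:9] → 'tyt8i'.
Captured: group 1 = 'tyt'.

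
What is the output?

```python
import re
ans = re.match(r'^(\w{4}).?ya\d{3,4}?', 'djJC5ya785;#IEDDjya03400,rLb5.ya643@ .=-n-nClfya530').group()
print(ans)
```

The pattern matches anchored at the start of the string; then exactly 4 of a word character (captured); then optionally any character, then the literal 'ya', then 3 to 4 of a digit (lazy).
`match` is anchored at position 0; if the pattern doesn't fit there, it returns None.
The match spans [0:10] → 'djJC5ya785'.
Captured: group 1 = 'djJC'.

djJC5ya785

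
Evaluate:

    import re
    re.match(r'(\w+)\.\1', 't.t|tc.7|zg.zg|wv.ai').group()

`match` is anchored at position 0; if the pattern doesn't fit there, it returns None.
The match spans [0:3] → 't.t'.

't.t'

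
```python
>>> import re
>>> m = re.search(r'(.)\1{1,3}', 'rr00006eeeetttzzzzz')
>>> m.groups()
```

('r',)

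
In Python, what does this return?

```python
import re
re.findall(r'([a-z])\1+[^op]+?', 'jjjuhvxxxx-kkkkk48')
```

['j', 'x', 'k']

`\1` is not a pattern — it's the concrete string captured by group 1, re-applied verbatim.
With a single group, `findall` returns only what that group captured — 3 items.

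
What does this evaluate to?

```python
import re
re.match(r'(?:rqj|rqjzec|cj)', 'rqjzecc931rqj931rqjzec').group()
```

'rqj'

`re.match` only tries the pattern at the start of the string.
The match spans [0:3] → 'rqj'.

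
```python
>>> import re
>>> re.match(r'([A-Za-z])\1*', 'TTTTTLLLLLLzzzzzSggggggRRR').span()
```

(0, 5)

With `match`, the pattern is implicitly anchored at the beginning.
The match spans [0:5] → 'TTTTT'.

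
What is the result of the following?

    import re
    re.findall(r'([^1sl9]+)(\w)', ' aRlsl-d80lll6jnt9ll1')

This matches one or more of any character except [1sl9] (captured); then a word character (captured).
Matches: at [0:4] match ' aRl', groups = (' aR', 'l'); at [6:11] match '-d80l', groups = ('-d80', 'l'); at [13:18] match '6jnt9', groups = ('6jnt', '9').
`findall` packs the 2 group values into a tuple for every match.

[(' aR', 'l'), ('-d80', 'l'), ('6jnt', '9')]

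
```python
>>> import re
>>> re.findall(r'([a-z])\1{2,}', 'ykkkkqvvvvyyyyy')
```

['k', 'v', 'y']

After group 1 captures some text, `\1` only succeeds where that same text appears again.
Matches: at [1:5] match 'kkkk', group 1 = 'k'; at [6:10] match 'vvvv', group 1 = 'v'; at [10:15] match 'yyyyy', group 1 = 'y'.
With a single group, `findall` returns only what that group captured — 3 items.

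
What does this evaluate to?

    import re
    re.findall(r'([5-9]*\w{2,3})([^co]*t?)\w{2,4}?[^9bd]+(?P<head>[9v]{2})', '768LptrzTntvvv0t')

Pattern: zero or more of a character in [5-9], then 2 to 3 of a word character (captured); then zero or more of any character except [co], then optionally a literal 't' (captured); then 2 to 4 of a word character (lazy), then one or more of any character except [9bd]; then exactly 2 of one of [9v] (captured as 'head').
Walking the string: at [0:14] match '768LptrzTntvvv', groups = ('768Lpt', 'rzT', 'vv').
With 3 capturing groups, `findall` returns a 3-tuple per match.

[('768Lpt', 'rzT', 'vv')]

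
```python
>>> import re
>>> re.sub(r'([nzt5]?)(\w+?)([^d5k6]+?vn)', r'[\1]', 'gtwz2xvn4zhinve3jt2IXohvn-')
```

'[][]-'

Pattern: optionally one of [nzt5] (captured); then one or more of a word character (lazy) (captured); then one or more of any character except [d5k6] (lazy), then the literal 'vn' (captured).
Matches: at [0:8] → 'gtwz2xvn'; at [8:25] → '4zhinve3jt2IXohvn'.
The replacement refers to a captured group, so each match is rewritten using its own captured text.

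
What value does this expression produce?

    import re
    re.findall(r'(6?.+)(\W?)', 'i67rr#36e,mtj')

[('i67rr#36e,mtj', '')]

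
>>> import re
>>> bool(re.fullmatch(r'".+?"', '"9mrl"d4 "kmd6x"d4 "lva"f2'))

For `fullmatch`, every character of the input must be accounted for by the pattern.
Here the pattern can't cover the whole string, so the call returns None, and `bool(None)` is False.

False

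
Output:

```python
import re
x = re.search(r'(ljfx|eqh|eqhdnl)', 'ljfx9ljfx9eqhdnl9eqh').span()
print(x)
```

(0, 4)

The match spans [0:4] → 'ljfx'.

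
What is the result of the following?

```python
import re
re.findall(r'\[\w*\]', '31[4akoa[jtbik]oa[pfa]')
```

['[jtbik]', '[pfa]']

Since nothing is captured, `findall` lists the 2 matched substrings directly.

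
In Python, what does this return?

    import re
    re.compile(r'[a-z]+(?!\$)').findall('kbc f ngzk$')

['kbc', 'f', 'ngz']

Because the assertion is negative and zero-width, positions next to the forbidden text are skipped.
With no groups in the pattern, `findall` gives back each whole match — 3 here.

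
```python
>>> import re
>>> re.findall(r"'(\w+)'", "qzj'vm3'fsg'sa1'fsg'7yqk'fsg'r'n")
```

['vm3', 'sa1', '7yqk', 'r']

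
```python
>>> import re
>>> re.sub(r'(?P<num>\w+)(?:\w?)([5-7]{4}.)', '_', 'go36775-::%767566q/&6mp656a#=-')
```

Pattern: one or more of a word character (captured as 'num'); then optionally a word character (non-capturing group); then exactly 4 of a character in [5-7], then any character (captured).
Matches: at [0:8] → 'go36775-'; at [11:18] → '767566q'.
Each match is replaced by '_'.

'_::%_/&6mp656a#=-'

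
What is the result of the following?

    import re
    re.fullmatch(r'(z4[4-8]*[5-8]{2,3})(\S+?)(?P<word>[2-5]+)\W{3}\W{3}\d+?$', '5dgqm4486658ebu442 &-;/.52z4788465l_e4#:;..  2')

None

This matches the literal 'z4', then zero or more of a character in [4-8], then 2 to 3 of a character in [5-8] (captured); then one or more of a non-whitespace character (lazy) (captured); then one or more of a character in [2-5] (captured as 'word'); then exactly 3 of a non-word character, then exactly 3 of a non-word character; then one or more of a digit (lazy); then anchored at the end.
`re.fullmatch` is like wrapping the pattern in `^…$` (in single-line mode).
Here the string isn't matched end-to-end, so the call returns None.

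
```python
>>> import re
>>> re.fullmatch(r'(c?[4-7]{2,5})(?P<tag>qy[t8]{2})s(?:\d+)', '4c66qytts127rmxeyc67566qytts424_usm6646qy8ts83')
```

None

Pattern: optionally a literal 'c', then 2 to 5 of a character in [4-7] (captured); then the literal 'qy', then exactly 2 of one of [t8] (captured as 'tag'); then a literal 's'; then one or more of a digit (non-capturing group).
`re.fullmatch` requires the pattern to consume the entire string.
Here the string isn't matched end-to-end, so the call returns None.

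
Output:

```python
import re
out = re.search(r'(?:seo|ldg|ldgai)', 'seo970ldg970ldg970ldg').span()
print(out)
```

`re.search` scans for the first position where the pattern succeeds.
The match spans [0:3] → 'seo'.

(0, 3)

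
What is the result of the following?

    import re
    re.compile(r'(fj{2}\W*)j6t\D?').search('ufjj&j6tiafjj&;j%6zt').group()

'fjj&j6ti'

The pattern matches the literal 'f', then exactly 2 of a literal 'j', then zero or more of a non-word character (captured); then the literal 'j6', then a literal 't', then optionally a non-digit.
`re.search` tries every starting position until one works.
The match spans [1:9] → 'fjj&j6ti'.
Captured: group 1 = 'fjj&'.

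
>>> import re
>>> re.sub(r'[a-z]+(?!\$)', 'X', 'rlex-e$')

A negative assertion filters positions out without eating any characters.
Matches: at [0:4] → 'rlex'.
Every occurrence is swapped for 'X'.

'X-e$'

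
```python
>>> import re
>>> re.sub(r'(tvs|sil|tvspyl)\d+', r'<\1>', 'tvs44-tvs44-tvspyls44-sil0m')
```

The replacement refers to a captured group, so each match is rewritten using its own captured text.

'<tvs>-<tvs>-tvspyls44-<sil>m'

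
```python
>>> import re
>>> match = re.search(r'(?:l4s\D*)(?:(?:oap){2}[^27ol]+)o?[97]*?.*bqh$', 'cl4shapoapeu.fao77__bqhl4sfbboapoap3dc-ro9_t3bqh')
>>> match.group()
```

'l4sfbboapoap3dc-ro9_t3bqh'

The match spans [23:48] → 'l4sfbboapoap3dc-ro9_t3bqh'.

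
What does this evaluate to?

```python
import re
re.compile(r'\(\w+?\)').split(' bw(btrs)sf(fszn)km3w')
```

[' bw', 'sf', 'km3w']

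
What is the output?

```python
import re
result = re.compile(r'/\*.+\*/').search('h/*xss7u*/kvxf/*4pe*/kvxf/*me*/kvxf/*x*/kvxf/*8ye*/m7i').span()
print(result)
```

(1, 51)

`re.search` tries every starting position until one works.
The match spans [1:51] → '/*xss7u*/kvxf/*4pe*/kvxf/*me*/kvxf/*x*/kvxf/*8ye*/'.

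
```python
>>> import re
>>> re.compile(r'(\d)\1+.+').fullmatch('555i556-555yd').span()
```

(0, 13)

`fullmatch` succeeds only if the pattern covers the string from start to end.
The match spans [0:13] → '555i556-555yd'.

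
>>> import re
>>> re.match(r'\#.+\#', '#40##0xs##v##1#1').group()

'#40##0xs##v##1#'

With `match`, the pattern is implicitly anchored at the beginning.
The match spans [0:15] → '#40##0xs##v##1#'.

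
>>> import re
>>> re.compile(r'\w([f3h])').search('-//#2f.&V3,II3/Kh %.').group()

The pattern matches a word character; then one of [f3h] (captured).
`re.search` tries every starting position until one works.
The match spans [4:6] → '2f'.
Captured: group 1 = 'f'.

'2f'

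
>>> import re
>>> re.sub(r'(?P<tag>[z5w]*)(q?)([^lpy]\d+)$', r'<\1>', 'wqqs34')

Pattern: zero or more of one of [z5w] (captured as 'tag'); then optionally a literal 'q' (captured); then any character except [lpy], then one or more of a digit (captured); then anchored at the end.
Each match is replaced using the text its own group 1 captured.

'wq<>'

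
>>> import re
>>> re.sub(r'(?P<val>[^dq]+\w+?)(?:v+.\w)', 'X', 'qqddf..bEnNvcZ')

'qqddX'

Pattern: one or more of any character except [dq], then one or more of a word character (lazy) (captured as 'val'); then one or more of the literal 'v', then any character, then a word character (non-capturing group).
Matches: at [4:14] → 'f..bEnNvcZ'.
`sub` substitutes 'X' at each match site.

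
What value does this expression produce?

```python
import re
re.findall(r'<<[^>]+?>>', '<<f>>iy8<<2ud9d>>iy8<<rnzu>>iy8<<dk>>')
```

['<<f>>', '<<2ud9d>>', '<<rnzu>>', '<<dk>>']

Walking the string: at [0:5] → '<<f>>'; at [8:17] → '<<2ud9d>>'; at [20:28] → '<<rnzu>>'; at [31:37] → '<<dk>>'.
With no groups in the pattern, `findall` gives back each whole match — 4 here.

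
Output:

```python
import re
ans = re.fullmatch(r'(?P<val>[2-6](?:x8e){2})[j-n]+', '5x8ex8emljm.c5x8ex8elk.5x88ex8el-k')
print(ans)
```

None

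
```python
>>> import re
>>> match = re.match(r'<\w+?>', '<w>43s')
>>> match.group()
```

'<w>'

`match` is anchored at position 0; if the pattern doesn't fit there, it returns None.
The match spans [0:3] → '<w>'.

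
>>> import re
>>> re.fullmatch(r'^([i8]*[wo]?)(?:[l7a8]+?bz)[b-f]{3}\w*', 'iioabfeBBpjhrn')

None

`re.fullmatch` is like wrapping the pattern in `^…$` (in single-line mode).
Here the string isn't matched end-to-end, so the call returns None.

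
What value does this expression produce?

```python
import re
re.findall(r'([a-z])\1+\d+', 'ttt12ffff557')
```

`\1` has to match the exact text group 1 already captured.
Matches: at [0:5] match 'ttt12', group 1 = 't'; at [5:12] match 'ffff557', group 1 = 'f'.
Because there's exactly one group, `findall` drops the full match and keeps group 1 from each hit.

['t', 'f']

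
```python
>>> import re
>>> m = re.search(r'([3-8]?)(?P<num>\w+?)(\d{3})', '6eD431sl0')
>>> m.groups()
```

The match spans [0:6] → '6eD431'.
Captured: group 1 = '6', group 2 = 'eD', group 3 = '431'.

('6', 'eD', '431')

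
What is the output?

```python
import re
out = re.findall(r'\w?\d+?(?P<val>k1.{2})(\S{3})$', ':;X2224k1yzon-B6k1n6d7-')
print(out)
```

With 2 capturing groups, `findall` returns a 2-tuple per match.

[('k1n6', 'd7-')]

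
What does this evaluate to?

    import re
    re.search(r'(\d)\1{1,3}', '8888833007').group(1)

'8'

The backreference `\1` re-matches whatever the first group consumed, character for character.
`search` walks the string left to right and returns the first match it finds.
The match spans [0:4] → '8888'.
Captured: group 1 = '8'.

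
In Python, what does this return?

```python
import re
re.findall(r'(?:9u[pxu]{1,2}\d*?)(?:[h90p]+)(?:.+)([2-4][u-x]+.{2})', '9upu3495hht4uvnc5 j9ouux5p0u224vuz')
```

This matches the literal '9u', then 1 to 2 of one of [pxu], then zero or more of a digit (lazy) (non-capturing group); then one or more of one of [h90p] (non-capturing group); then one or more of any character (non-capturing group); then a character in [2-4], then one or more of a character in [u-x], then exactly 2 of any character (captured).
Matches: at [0:34] match '9upu3495hht4uvnc5 j9ouux5p0u224vuz', group 1 = '4vuz'.
`findall` collects group 1 from the one match (1 total).

['4vuz']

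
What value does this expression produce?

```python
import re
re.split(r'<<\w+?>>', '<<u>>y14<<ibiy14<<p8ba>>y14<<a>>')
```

['', 'y14<<ibiy14', 'y14', '']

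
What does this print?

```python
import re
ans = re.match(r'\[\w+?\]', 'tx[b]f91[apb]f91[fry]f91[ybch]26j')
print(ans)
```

None

`re.match` only tries the pattern at the start of the string.
Here the pattern fails at index 0, so the call returns None.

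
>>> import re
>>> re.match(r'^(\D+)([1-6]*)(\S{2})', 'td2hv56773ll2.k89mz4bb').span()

`re.match` won't scan ahead — the pattern has to work from the very first character.
The match spans [0:5] → 'td2hv'.

(0, 5)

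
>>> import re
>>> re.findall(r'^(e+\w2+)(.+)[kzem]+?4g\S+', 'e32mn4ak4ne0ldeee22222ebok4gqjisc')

The pattern matches anchored at the start of the string; then one or more of the literal 'e', then a word character, then one or more of a literal '2' (captured); then one or more of any character (captured); then one or more of one of [kzem] (lazy), then the literal '4g', then one or more of a non-whitespace character.
Matches: at [0:33] match 'e32mn4ak4ne0ldeee22222ebok4gqjisc', groups = ('e32', 'mn4ak4ne0ldeee22222ebo').
With 2 capturing groups, `findall` returns a 2-tuple per match.

[('e32', 'mn4ak4ne0ldeee22222ebo')]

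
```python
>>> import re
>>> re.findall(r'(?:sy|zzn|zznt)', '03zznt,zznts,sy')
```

`|` is ordered: at each position the engine commits to the first alternative that works.
Matches: at [2:5] → 'zzn'; at [7:10] → 'zzn'; at [13:15] → 'sy'.
`findall` yields the raw match text (3 of them) because the pattern has no groups.

['zzn', 'zzn', 'sy']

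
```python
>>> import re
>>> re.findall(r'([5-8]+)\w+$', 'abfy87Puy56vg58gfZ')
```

['87']

One capturing group, so `findall` returns just the captured substring from the one match — 1 in all.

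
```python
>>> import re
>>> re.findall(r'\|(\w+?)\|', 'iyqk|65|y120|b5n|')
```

One capturing group, so `findall` returns just the captured substring from each match — 2 in all.

['65', 'b5n']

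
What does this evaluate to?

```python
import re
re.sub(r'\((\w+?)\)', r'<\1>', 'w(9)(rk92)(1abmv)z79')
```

`\1` in the replacement pulls in group 1's text for each match.

'w<9><rk92><1abmv>z79'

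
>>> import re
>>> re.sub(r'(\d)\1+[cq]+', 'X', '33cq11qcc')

After group 1 captures some text, `\1` only succeeds where that same text appears again.
Matches: at [0:4] → '33cq'; at [4:9] → '11qcc'.
Every occurrence is swapped for 'X'.

'XX'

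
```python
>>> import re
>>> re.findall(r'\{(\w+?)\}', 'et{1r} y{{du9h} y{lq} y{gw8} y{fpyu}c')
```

['1r', 'du9h', 'lq', 'gw8', 'fpyu']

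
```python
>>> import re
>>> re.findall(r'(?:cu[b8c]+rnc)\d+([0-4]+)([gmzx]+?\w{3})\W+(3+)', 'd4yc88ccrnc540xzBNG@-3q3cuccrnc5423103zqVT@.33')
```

[('3', 'zqVT', '33')]

Multiple groups make `findall` return tuples — one 3-tuple for the one match.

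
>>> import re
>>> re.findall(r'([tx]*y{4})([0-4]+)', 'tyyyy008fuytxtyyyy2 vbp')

2 groups means each result is a tuple of 2 captured strings — 2 here.

[('tyyyy', '00'), ('txtyyyy', '2')]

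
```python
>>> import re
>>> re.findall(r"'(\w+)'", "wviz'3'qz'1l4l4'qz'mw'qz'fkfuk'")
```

['3', '1l4l4', 'mw', 'fkfuk']

With a single group, `findall` returns only what that group captured — 4 items.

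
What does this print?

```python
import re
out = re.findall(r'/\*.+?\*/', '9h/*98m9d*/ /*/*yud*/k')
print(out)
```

Because the quantifier is non-greedy, it stops expanding at the earliest point where the rest of the pattern can succeed.
Scanning left to right: at [2:11] → '/*98m9d*/'; at [12:21] → '/*/*yud*/'.
`findall` yields the raw match text (2 of them) because the pattern has no groups.

['/*98m9d*/', '/*/*yud*/']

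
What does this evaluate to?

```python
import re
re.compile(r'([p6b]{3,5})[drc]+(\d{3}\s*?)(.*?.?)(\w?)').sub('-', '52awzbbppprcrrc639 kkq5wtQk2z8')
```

This matches 3 to 5 of one of [p6b] (captured); then one or more of one of [drc]; then exactly 3 of a digit, then zero or more of whitespace (lazy) (captured); then zero or more of any character (lazy), then optionally any character (captured); then optionally a word character (captured).
Matches: at [5:20] → 'bbppprcrrc639 k'.
`sub` substitutes '-' at each match site.

'52awz-kq5wtQk2z8'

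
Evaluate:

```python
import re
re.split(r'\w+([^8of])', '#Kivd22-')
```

['#', '-', '']

Pattern: one or more of a word character; then any character except [8of] (captured).
Matches to split on: at [1:8] → 'Kivd22-'.
The group in the pattern means `split` returns the separators' captures alongside the pieces.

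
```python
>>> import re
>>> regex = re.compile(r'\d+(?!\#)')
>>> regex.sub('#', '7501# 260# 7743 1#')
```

'#1# #0# # 1#'

`(?!…)`/`(?<!…)` only lets a position through if the neighbouring text does NOT match; no characters are consumed.
Matches: at [0:3] → '750'; at [6:8] → '26'; at [11:15] → '7743'.
Every occurrence is swapped for '#'.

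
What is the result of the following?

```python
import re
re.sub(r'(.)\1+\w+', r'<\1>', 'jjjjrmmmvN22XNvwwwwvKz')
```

'<j>'

`\1` is not a pattern — it's the concrete string captured by group 1, re-applied verbatim.
Matches: at [0:22] → 'jjjjrmmmvN22XNvwwwwvKz'.
The replacement refers to a captured group, so each match is rewritten using its own captured text.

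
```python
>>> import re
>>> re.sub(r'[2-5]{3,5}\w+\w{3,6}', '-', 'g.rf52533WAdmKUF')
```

Each match is replaced by '-'.

'g.rf-'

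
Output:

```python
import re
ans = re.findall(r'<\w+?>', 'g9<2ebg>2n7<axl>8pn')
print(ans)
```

Scanning left to right: at [2:8] → '<2ebg>'; at [11:16] → '<axl>'.
Since nothing is captured, `findall` lists the 2 matched substrings directly.

['<2ebg>', '<axl>']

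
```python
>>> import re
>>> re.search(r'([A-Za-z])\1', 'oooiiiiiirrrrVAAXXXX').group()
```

'oo'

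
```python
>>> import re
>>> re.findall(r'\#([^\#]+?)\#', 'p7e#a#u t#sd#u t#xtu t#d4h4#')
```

['a', 'sd', 'xtu t']

Because there's exactly one group, `findall` drops the full match and keeps group 1 from each hit.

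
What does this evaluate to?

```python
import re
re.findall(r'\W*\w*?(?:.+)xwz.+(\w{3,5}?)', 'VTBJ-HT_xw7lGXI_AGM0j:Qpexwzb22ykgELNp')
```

['LNp']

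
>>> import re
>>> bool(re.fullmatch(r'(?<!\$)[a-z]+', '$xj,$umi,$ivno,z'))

`(?!…)`/`(?<!…)` only lets a position through if the neighbouring text does NOT match; no characters are consumed.
For `fullmatch`, every character of the input must be accounted for by the pattern.
Here the pattern can't cover the whole string, so the call returns None, and `bool(None)` is False.

False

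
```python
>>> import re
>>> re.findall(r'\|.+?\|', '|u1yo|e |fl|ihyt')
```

A non-greedy quantifier consumes as few characters as it can — just enough that the remainder of the pattern still matches from where it stops; whatever follows it matches normally.
Walking the string: at [0:6] → '|u1yo|'; at [8:12] → '|fl|'.
With no groups in the pattern, `findall` gives back each whole match — 2 here.

['|u1yo|', '|fl|']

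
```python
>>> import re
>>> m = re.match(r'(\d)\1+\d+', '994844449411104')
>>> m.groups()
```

The match spans [0:15] → '994844449411104'.
Captured: group 1 = '9'.

('9',)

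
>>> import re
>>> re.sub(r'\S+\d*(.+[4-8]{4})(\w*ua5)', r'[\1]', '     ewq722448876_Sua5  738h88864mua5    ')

'     [  738h88864]    '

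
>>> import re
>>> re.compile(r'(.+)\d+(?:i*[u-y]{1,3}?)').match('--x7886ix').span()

(0, 9)

Pattern: one or more of any character (captured); then one or more of a digit; then zero or more of a literal 'i', then 1 to 3 of a character in [u-y] (lazy) (non-capturing group).
`re.match` won't scan ahead — the pattern has to work from the very first character.
The match spans [0:9] → '--x7886ix'.
Captured: group 1 = '--x788'.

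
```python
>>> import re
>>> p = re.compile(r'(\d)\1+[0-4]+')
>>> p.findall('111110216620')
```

['1', '6']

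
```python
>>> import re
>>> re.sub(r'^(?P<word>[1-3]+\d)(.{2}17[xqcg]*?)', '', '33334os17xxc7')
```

Because the quantifier is non-greedy, it stops expanding at the earliest point where the rest of the pattern can succeed.
Every occurrence is swapped for ''.

'xxc7'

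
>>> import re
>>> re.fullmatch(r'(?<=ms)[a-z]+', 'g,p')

Lookahead/lookbehind check context without consuming it, so the matched span excludes the asserted characters.
`re.fullmatch` requires the pattern to consume the entire string.
Here there's no way to consume every character, so the call returns None.

None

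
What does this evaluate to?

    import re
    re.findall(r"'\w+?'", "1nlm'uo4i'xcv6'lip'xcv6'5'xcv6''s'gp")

["'uo4i'", "'lip'", "'5'", "'s'"]

Scanning left to right: at [4:10] → "'uo4i'"; at [14:19] → "'lip'"; at [23:26] → "'5'"; at [31:34] → "'s'".
Since nothing is captured, `findall` lists the 4 matched substrings directly.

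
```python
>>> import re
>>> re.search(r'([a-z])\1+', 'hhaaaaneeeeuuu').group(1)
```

'h'

The match spans [0:2] → 'hh'.
Captured: group 1 = 'h'.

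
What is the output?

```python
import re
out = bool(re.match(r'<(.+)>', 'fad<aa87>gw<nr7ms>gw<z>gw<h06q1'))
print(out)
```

False

`re.match` won't scan ahead — the pattern has to work from the very first character.
Here the string doesn't start with a match, so the call returns None, and `bool(None)` is False.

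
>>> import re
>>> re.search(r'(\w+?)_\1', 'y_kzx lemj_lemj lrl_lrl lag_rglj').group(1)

'lemj'

`\1` has to match the exact text group 1 already captured.
`search` walks the string left to right and returns the first match it finds.
The match spans [6:15] → 'lemj_lemj'.
Captured: group 1 = 'lemj'.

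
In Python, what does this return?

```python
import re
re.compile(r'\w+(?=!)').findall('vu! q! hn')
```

['vu', 'q']

The positive lookaround only admits positions where the adjacent text matches; those characters stay outside the span.
No capturing groups, so `findall` returns the 2 full match strings.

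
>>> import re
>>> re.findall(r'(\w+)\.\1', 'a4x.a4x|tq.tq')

['a4x', 'tq']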